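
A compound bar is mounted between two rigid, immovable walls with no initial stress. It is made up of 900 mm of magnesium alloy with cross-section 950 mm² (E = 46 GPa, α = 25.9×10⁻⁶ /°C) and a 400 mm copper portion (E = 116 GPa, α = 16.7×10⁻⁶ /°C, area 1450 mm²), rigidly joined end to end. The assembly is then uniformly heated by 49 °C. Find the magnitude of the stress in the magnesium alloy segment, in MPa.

If the supports were absent, the total length change would be Σ αᵢΔT Lᵢ = 25.9×10⁻⁶×49×900 + 16.7×10⁻⁶×49×400 = 1.47 mm.
Since the ends are fixed, an axial force P builds up, equal in every segment, with P · Σ Lᵢ/(AᵢEᵢ) = δ_free.
The series flexibility is Σ Lᵢ/(AᵢEᵢ) = 900/(950×46×10³) + 400/(1450×116×10³) = 2.297×10⁻⁵ mm/N.
P = 1.47 / 2.297×10⁻⁵ = 63970 N = 63.97 kN, compressive.
σ_{magnesium alloy} = P / A = 63970 / 950 = 67.33 MPa.

σ ≈ 67.3 MPa (compressive)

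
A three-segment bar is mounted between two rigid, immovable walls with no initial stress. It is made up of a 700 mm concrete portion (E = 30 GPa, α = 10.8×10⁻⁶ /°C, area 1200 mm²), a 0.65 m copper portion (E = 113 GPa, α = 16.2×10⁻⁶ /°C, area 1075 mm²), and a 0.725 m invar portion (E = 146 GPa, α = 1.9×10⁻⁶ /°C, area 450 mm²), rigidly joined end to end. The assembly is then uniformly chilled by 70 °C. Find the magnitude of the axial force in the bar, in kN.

P ≈ 38 kN (tensile)

Free thermal contraction of the whole bar: Σ αᵢΔT Lᵢ = 10.8×10⁻⁶×70×700 + 16.2×10⁻⁶×70×650 + 1.9×10⁻⁶×70×725 = 1.363 mm.
Since the ends are fixed, an axial force P builds up, equal in every segment, with P · Σ Lᵢ/(AᵢEᵢ) = δ_free.
The series flexibility is Σ Lᵢ/(AᵢEᵢ) = 700/(1200×30×10³) + 650/(1075×113×10³) + 725/(450×146×10³) = 3.583×10⁻⁵ mm/N.
So P = 1.363 / 3.583×10⁻⁵ = 38.03 kN, tensile.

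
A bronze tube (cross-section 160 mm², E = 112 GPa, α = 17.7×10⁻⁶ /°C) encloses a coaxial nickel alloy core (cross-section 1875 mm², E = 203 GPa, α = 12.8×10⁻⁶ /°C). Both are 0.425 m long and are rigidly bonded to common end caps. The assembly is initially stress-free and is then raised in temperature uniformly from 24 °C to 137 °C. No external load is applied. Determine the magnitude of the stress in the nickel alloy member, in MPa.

Equilibrium of a rigid end plate with no external load gives equal and opposite internal forces ±P in the two members. Since α_{bronze} > α_{nickel alloy}, heating drives the bronze into compression and the nickel alloy into tension.
Compatibility of the two members (thermal + elastic change equal): (α₁ − α₂)ΔT = P·[1/(A₁E₁) + 1/(A₂E₂)].
|α₁ − α₂|·ΔT = 4.9×10⁻⁶ × 113 = 0.0005537.
1/(A₁E₁) + 1/(A₂E₂) = 1/(160×112×10³) + 1/(1875×203×10³) = 5.843×10⁻⁸ N⁻¹.
P = 0.0005537 / 5.843×10⁻⁸ = 9476 N = 9.476 kN.
σ_{nickel alloy} = P/A₂ = 9476/1875 = 5.054 MPa, tensile.

σ ≈ 5.05 MPa (tensile)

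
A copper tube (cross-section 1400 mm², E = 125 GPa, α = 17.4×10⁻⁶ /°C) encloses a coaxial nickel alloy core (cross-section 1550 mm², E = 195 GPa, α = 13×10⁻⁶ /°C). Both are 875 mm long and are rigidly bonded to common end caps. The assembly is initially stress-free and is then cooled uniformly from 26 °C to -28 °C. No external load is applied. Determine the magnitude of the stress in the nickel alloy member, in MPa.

Equilibrium of a rigid end plate with no external load gives equal and opposite internal forces ±P in the two members. Since α_{copper} > α_{nickel alloy}, cooling drives the copper into tension and the nickel alloy into compression.
Compatibility of the two members (thermal + elastic change equal): (α₁ − α₂)ΔT = P·[1/(A₁E₁) + 1/(A₂E₂)].
|α₁ − α₂|·ΔT = 4.4×10⁻⁶ × 54 = 0.0002376.
1/(A₁E₁) + 1/(A₂E₂) = 1/(1400×125×10³) + 1/(1550×195×10³) = 9.023×10⁻⁹ N⁻¹.
So P = 0.0002376 / 9.023×10⁻⁹ = 26.33 kN.
σ_{nickel alloy} = P/A₂ = 26330/1550 = 16.99 MPa, compressive.

σ ≈ 17 MPa (compressive)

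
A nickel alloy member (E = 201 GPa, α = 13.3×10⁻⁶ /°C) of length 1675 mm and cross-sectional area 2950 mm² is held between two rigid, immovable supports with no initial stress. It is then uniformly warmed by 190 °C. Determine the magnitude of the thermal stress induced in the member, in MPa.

The supports are rigid, so the total axial strain is zero. The restrained thermal strain is ε = αΔT = 13.3×10⁻⁶ × 190 = 2527×10⁻⁶.
σ = EαΔT = 201×10³ × 13.3×10⁻⁶ × 190 = 507.9 MPa (compressive; the member is trying to expand).

σ ≈ 508 MPa (compressive)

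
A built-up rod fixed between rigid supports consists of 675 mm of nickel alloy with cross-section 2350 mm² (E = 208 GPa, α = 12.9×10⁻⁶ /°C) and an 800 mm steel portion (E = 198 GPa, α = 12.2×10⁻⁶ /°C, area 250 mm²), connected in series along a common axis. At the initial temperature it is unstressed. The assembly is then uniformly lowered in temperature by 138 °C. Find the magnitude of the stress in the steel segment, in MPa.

If the supports were absent, the total length change would be Σ αᵢΔT Lᵢ = 12.9×10⁻⁶×138×675 + 12.2×10⁻⁶×138×800 = 2.549 mm.
Since the ends are fixed, an axial force P builds up, equal in every segment, with P · Σ Lᵢ/(AᵢEᵢ) = δ_free.
The series flexibility is Σ Lᵢ/(AᵢEᵢ) = 675/(2350×208×10³) + 800/(250×198×10³) = 1.754×10⁻⁵ mm/N.
So P = 2.549 / 1.754×10⁻⁵ = 145.3 kN, tensile.
σ_{steel} = P / A = 145300 / 250 = 581.1 MPa.

σ ≈ 581 MPa (tensile)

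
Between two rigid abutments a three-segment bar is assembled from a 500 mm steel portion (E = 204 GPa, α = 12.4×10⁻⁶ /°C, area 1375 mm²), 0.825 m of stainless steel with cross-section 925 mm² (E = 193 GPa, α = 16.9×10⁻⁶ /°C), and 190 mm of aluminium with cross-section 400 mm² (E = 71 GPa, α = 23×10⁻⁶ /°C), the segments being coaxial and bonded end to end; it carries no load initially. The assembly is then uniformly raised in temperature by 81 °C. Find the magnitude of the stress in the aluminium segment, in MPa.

Free thermal expansion of the whole bar: Σ αᵢΔT Lᵢ = 12.4×10⁻⁶×81×500 + 16.9×10⁻⁶×81×825 + 23×10⁻⁶×81×190 = 1.986 mm.
Since the ends are fixed, an axial force P builds up, equal in every segment, with P · Σ Lᵢ/(AᵢEᵢ) = δ_free.
The series flexibility is Σ Lᵢ/(AᵢEᵢ) = 500/(1375×204×10³) + 825/(925×193×10³) + 190/(400×71×10³) = 1.309×10⁻⁵ mm/N.
P = 1.986 / 1.309×10⁻⁵ = 151600 N = 151.6 kN, compressive.
σ_{aluminium} = P / A = 151600 / 400 = 379.1 MPa.

σ ≈ 379 MPa (compressive)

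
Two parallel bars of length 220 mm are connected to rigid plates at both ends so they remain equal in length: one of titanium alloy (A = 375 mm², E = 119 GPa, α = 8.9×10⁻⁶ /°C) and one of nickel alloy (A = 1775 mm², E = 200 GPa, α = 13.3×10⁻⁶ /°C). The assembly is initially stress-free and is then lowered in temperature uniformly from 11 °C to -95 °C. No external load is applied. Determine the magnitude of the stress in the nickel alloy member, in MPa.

σ ≈ 10.4 MPa (tensile)

Equilibrium of a rigid end plate with no external load gives equal and opposite internal forces ±P in the two members. Since α_{nickel alloy} > α_{titanium alloy}, cooling drives the nickel alloy into tension and the titanium alloy into compression.
Equating the net (thermal + elastic) strains gives |α₁ − α₂|·ΔT = P·[1/(A₁E₁) + 1/(A₂E₂)].
|α₁ − α₂|·ΔT = 4.4×10⁻⁶ × 106 = 0.0004664.
1/(A₁E₁) + 1/(A₂E₂) = 1/(375×119×10³) + 1/(1775×200×10³) = 2.523×10⁻⁸ N⁻¹.
So P = 0.0004664 / 2.523×10⁻⁸ = 18.49 kN.
σ_{nickel alloy} = P/A₂ = 18490/1775 = 10.42 MPa, tensile.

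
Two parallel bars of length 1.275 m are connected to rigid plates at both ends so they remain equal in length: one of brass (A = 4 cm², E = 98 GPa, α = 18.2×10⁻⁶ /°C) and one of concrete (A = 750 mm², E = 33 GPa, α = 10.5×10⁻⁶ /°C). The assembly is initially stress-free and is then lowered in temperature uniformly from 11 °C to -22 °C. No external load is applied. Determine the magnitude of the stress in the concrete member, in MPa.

The brass has the larger α, so on cooling it would change length more than the concrete if both were free. The rigid plates force a common final length, so the brass is put into tension and the concrete into compression, with equal and opposite forces P (no external load).
Setting the final lengths equal and cancelling L: (α₁ − α₂)ΔT = P/(A₁E₁) + P/(A₂E₂).
|α₁ − α₂|·ΔT = 7.7×10⁻⁶ × 33 = 0.0002541.
1/(A₁E₁) + 1/(A₂E₂) = 1/(400×98×10³) + 1/(750×33×10³) = 6.591×10⁻⁸ N⁻¹.
So P = 0.0002541 / 6.591×10⁻⁸ = 3.855 kN.
σ_{concrete} = P/A₂ = 3855/750 = 5.14 MPa, compressive.

σ ≈ 5.14 MPa (compressive)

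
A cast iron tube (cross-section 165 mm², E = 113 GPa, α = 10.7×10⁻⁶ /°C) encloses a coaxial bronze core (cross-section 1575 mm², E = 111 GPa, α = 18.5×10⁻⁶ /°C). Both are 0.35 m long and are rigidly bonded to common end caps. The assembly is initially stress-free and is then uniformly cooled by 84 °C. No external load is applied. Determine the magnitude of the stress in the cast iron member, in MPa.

Equilibrium of a rigid end plate with no external load gives equal and opposite internal forces ±P in the two members. Since α_{bronze} > α_{cast iron}, cooling drives the bronze into tension and the cast iron into compression.
Compatibility of the two members (thermal + elastic change equal): (α₁ − α₂)ΔT = P·[1/(A₁E₁) + 1/(A₂E₂)].
|α₁ − α₂|·ΔT = 7.8×10⁻⁶ × 84 = 0.0006552.
1/(A₁E₁) + 1/(A₂E₂) = 1/(165×113×10³) + 1/(1575×111×10³) = 5.935×10⁻⁸ N⁻¹.
P = 0.0006552 / 5.935×10⁻⁸ = 11040 N = 11.04 kN.
σ_{cast iron} = P/A₁ = 11040/165 = 66.9 MPa, compressive.

σ ≈ 66.9 MPa (compressive)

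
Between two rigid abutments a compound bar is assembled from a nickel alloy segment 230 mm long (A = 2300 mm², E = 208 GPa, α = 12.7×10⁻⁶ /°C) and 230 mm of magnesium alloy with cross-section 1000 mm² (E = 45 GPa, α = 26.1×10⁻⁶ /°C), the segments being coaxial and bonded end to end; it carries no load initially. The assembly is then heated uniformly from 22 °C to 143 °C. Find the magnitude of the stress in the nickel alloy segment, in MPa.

Free thermal expansion of the whole bar: Σ αᵢΔT Lᵢ = 12.7×10⁻⁶×121×230 + 26.1×10⁻⁶×121×230 = 1.08 mm.
The walls prevent any net length change, so an axial force P (same in every segment) develops. Compatibility: P · Σ Lᵢ/(AᵢEᵢ) = δ_free.
The series flexibility is Σ Lᵢ/(AᵢEᵢ) = 230/(2300×208×10³) + 230/(1000×45×10³) = 5.592×10⁻⁶ mm/N.
P = 1.08 / 5.592×10⁻⁶ = 193100 N = 193.1 kN, compressive.
σ_{nickel alloy} = P / A = 193100 / 2300 = 83.96 MPa.

σ ≈ 84 MPa (compressive)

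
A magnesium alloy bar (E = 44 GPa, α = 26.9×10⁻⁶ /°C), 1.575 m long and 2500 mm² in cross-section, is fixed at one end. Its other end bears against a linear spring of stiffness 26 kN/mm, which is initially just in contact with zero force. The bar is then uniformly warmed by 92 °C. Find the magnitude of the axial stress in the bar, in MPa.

σ ≈ 29.5 MPa (compressive)

Free thermal expansion: δ_free = αΔT L = 26.9×10⁻⁶ × 92 × 1575 = 3.898 mm.
Let P be the compressive force at the spring. The bar shortens elastically by PL/(AE) and the spring compresses by P/k; together these equal δ_free.
P [ L/(AE) + 1/k ] = δ_free → P [ 1575/(2500×44×10³) + 1/(26×10³) ] = 3.898.
P = 3.898 / 5.278×10⁻⁵ = 73850 N.
σ = P/A = 73850/2500 = 29.54 MPa.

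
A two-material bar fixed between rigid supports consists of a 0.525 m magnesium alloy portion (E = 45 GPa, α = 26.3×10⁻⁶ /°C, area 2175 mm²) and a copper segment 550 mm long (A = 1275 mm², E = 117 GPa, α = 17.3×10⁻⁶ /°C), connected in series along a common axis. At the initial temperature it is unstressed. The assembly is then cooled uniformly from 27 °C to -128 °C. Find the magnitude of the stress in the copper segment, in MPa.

σ ≈ 313 MPa (tensile)

Free thermal contraction of the whole bar: Σ αᵢΔT Lᵢ = 26.3×10⁻⁶×155×525 + 17.3×10⁻⁶×155×550 = 3.615 mm.
The walls prevent any net length change, so an axial force P (same in every segment) develops. Compatibility: P · Σ Lᵢ/(AᵢEᵢ) = δ_free.
Σ Lᵢ/(AᵢEᵢ) = 525/(2175×45×10³) + 550/(1275×117×10³) = 9.051×10⁻⁶ mm/N.
Hence P = δ_free / Σ(L/AE) = 3.615/9.051×10⁻⁶ = 399.4 kN (tensile).
σ_{copper} = P / A = 399400 / 1275 = 313.3 MPa.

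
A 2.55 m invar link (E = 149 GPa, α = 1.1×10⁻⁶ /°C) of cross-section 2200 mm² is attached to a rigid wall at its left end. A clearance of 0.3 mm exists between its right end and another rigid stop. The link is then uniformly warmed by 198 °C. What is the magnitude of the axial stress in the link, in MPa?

Free thermal elongation = αΔT L = 1.1×10⁻⁶ × 198 × 2550 = 0.5554 mm.
This exceeds the 0.3 mm gap, so the wall pushes back. The portion of expansion that must be recovered elastically is δ_free − gap = 0.5554 − 0.3 = 0.2554 mm.
So σ = E(δ_free − g)/L = 149×10³ × 0.2554/2550 = 14.92 MPa.

σ ≈ 14.9 MPa (compressive)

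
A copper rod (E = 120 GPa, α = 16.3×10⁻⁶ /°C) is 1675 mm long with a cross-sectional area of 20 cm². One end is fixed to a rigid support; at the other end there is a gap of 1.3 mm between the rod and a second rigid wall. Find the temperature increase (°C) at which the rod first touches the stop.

The gap closes when αΔT L = 1.3 mm, since the rod is still unstressed at that instant.
ΔT = 1.3 / (16.3×10⁻⁶ × 1675) = 47.61 °C.

ΔT ≈ 47.6 °C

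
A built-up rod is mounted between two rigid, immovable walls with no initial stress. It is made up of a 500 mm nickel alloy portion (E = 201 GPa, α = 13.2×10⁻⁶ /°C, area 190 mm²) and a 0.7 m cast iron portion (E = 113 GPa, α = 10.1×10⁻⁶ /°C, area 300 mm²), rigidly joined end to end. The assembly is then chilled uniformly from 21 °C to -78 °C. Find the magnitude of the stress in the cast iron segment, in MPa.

σ ≈ 134 MPa (tensile)

Free thermal contraction of the whole bar: Σ αᵢΔT Lᵢ = 13.2×10⁻⁶×99×500 + 10.1×10⁻⁶×99×700 = 1.353 mm.
The rigid supports impose zero overall length change; the single axial force P common to all segments must satisfy P Σ Lᵢ/(AᵢEᵢ) = δ_free.
Σ Lᵢ/(AᵢEᵢ) = 500/(190×201×10³) + 700/(300×113×10³) = 3.374×10⁻⁵ mm/N.
Hence P = δ_free / Σ(L/AE) = 1.353/3.374×10⁻⁵ = 40.11 kN (tensile).
σ_{cast iron} = P / A = 40110 / 300 = 133.7 MPa.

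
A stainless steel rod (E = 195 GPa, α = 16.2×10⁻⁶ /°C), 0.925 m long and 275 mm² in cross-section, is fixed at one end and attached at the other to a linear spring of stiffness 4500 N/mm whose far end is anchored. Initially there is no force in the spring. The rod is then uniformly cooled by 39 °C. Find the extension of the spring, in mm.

δ ≈ 0.542 mm

The unrestrained thermal change is αΔT L = 16.2×10⁻⁶ × 39 × 925 = 0.5844 mm.
Let P be the tensile force in the spring. The rod extends elastically by PL/(AE) and the spring stretches by P/k; together these equal δ_free.
P [ L/(AE) + 1/k ] = δ_free → P [ 925/(275×195×10³) + 1/(4500) ] = 0.5844.
P = 0.5844 / 0.0002395 = 2440 N.
Spring extension = P/k = 2440/(4500) = 0.5423 mm.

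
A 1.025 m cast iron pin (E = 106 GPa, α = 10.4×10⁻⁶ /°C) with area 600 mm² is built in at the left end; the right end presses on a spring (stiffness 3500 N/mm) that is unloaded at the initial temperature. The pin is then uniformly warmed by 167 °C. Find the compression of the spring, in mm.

δ ≈ 1.69 mm

Free thermal expansion: δ_free = αΔT L = 10.4×10⁻⁶ × 167 × 1025 = 1.78 mm.
With a force P in the spring, the elastic change of the pin is PL/(AE) and that of the spring is P/k; compatibility requires their sum to equal δ_free.
So P = δ_free / [L/(AE) + 1/k] = 1.78 / [ 1025/(600×106×10³) + 1/(3500) ].
P = 1.78 / 0.0003018 = 5898 N.
Spring compression = P/k = 5898/(3500) = 1.685 mm.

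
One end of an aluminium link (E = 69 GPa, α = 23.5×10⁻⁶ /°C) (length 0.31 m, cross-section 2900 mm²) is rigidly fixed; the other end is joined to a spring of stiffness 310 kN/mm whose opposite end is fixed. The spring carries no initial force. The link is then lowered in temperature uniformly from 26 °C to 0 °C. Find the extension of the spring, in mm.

If the spring were absent the link would shorten by αΔT L = 23.5×10⁻⁶ × 26 × 310 = 0.1894 mm.
With a force P in the spring, the elastic change of the link is PL/(AE) and that of the spring is P/k; compatibility requires their sum to equal δ_free.
P [ L/(AE) + 1/k ] = δ_free → P [ 310/(2900×69×10³) + 1/(310×10³) ] = 0.1894.
P = 0.1894 / 4.775×10⁻⁶ = 39670 N.
Spring extension = P/k = 39670/(310×10³) = 0.128 mm.

δ ≈ 0.128 mm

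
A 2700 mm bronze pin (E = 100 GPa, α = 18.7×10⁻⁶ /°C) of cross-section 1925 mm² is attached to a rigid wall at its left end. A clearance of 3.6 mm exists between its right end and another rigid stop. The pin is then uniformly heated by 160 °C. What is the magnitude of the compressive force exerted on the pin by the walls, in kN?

If the wall were absent the pin would grow by αΔT L = 18.7×10⁻⁶ × 160 × 2700 = 8.078 mm.
This exceeds the 3.6 mm gap, so the wall pushes back. The portion of expansion that must be recovered elastically is δ_free − gap = 8.078 − 3.6 = 4.478 mm.
Compatibility: PL/(AE) = 4.478 mm, so σ = P/A = E × (4.478/2700) = 165.9 MPa.
P = σA = 165.9 × 1925 = 319.3 kN.

P ≈ 319 kN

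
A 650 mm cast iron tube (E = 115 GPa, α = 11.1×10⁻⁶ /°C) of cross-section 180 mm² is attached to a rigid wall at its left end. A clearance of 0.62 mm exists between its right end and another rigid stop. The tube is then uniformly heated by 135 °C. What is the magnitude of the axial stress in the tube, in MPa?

σ ≈ 62.6 MPa (compressive)

Unrestrained expansion: δ_free = αΔT L = 11.1×10⁻⁶ × 135 × 650 = 0.974 mm.
This exceeds the 0.62 mm gap, so the wall pushes back. The portion of expansion that must be recovered elastically is δ_free − gap = 0.974 − 0.62 = 0.354 mm.
So σ = E(δ_free − g)/L = 115×10³ × 0.354/650 = 62.64 MPa.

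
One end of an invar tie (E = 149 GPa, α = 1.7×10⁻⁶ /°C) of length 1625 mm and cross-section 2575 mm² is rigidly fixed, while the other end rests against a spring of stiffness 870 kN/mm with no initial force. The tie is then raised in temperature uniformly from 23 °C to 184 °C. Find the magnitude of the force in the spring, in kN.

P ≈ 82.6 kN

Free thermal expansion: δ_free = αΔT L = 1.7×10⁻⁶ × 161 × 1625 = 0.4448 mm.
Let P be the compressive force at the spring. The tie shortens elastically by PL/(AE) and the spring compresses by P/k; together these equal δ_free.
P [ L/(AE) + 1/k ] = δ_free → P [ 1625/(2575×149×10³) + 1/(870×10³) ] = 0.4448.
P = 0.4448 / 5.385×10⁻⁶ = 82600 N.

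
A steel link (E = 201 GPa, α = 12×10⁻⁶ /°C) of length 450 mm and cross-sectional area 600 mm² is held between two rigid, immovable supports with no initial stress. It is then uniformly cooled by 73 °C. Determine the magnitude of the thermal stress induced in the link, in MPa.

The supports are rigid, so the total axial strain is zero. The restrained thermal strain is ε = αΔT = 12×10⁻⁶ × 73 = 876×10⁻⁶.
Hence σ = E·αΔT = 201×10³ × 876×10⁻⁶ = 176.1 MPa, tensile.

σ ≈ 176 MPa (tensile)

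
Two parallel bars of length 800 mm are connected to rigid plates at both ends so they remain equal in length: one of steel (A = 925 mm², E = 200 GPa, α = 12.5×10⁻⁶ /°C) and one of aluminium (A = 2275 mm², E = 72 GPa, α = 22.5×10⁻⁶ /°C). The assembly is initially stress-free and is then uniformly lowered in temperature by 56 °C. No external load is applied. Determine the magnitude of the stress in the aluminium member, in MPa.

The aluminium has the larger α, so on cooling it would change length more than the steel if both were free. The rigid plates force a common final length, so the aluminium is put into tension and the steel into compression, with equal and opposite forces P (no external load).
Equating the net (thermal + elastic) strains gives |α₁ − α₂|·ΔT = P·[1/(A₁E₁) + 1/(A₂E₂)].
|α₁ − α₂|·ΔT = 10×10⁻⁶ × 56 = 0.00056.
1/(A₁E₁) + 1/(A₂E₂) = 1/(925×200×10³) + 1/(2275×72×10³) = 1.151×10⁻⁸ N⁻¹.
P = 0.00056 / 1.151×10⁻⁸ = 48650 N = 48.65 kN.
σ_{aluminium} = P/A₂ = 48650/2275 = 21.39 MPa, tensile.

σ ≈ 21.4 MPa (tensile)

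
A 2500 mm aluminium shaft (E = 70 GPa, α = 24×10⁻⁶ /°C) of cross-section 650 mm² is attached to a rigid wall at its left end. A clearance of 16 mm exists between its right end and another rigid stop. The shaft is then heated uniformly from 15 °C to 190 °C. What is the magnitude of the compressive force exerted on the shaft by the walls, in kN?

P ≈ 0 kN

If the wall were absent the shaft would grow by αΔT L = 24×10⁻⁶ × 175 × 2500 = 10.5 mm.
Since δ_free = 10.5 mm is less than the 16 mm gap, the shaft never touches the wall. No axial force develops.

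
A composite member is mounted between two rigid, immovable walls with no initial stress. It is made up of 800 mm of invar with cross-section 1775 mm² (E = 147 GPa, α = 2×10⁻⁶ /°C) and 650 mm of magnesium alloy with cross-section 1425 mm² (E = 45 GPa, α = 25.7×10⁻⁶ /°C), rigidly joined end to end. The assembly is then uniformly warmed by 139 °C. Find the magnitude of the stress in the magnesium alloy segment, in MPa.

If the supports were absent, the total length change would be Σ αᵢΔT Lᵢ = 2×10⁻⁶×139×800 + 25.7×10⁻⁶×139×650 = 2.544 mm.
Since the ends are fixed, an axial force P builds up, equal in every segment, with P · Σ Lᵢ/(AᵢEᵢ) = δ_free.
Σ Lᵢ/(AᵢEᵢ) = 800/(1775×147×10³) + 650/(1425×45×10³) = 1.32×10⁻⁵ mm/N.
Hence P = δ_free / Σ(L/AE) = 2.544/1.32×10⁻⁵ = 192.7 kN (compressive).
σ_{magnesium alloy} = P / A = 192700 / 1425 = 135.2 MPa.

σ ≈ 135 MPa (compressive)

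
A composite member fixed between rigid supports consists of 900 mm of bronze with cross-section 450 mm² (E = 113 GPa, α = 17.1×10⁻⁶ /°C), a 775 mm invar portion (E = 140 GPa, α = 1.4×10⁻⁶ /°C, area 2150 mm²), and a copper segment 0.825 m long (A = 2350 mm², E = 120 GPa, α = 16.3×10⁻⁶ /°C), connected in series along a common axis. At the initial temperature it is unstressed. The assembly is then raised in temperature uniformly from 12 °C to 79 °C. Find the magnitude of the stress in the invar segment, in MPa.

With the walls removed the bar would change length by δ_free = Σ αᵢΔT Lᵢ = 17.1×10⁻⁶×67×900 + 1.4×10⁻⁶×67×775 + 16.3×10⁻⁶×67×825 = 2.005 mm.
The rigid supports impose zero overall length change; the single axial force P common to all segments must satisfy P Σ Lᵢ/(AᵢEᵢ) = δ_free.
The series flexibility is Σ Lᵢ/(AᵢEᵢ) = 900/(450×113×10³) + 775/(2150×140×10³) + 825/(2350×120×10³) = 2.32×10⁻⁵ mm/N.
Hence P = δ_free / Σ(L/AE) = 2.005/2.32×10⁻⁵ = 86.42 kN (compressive).
σ_{invar} = P / A = 86420 / 2150 = 40.19 MPa.

σ ≈ 40.2 MPa (compressive)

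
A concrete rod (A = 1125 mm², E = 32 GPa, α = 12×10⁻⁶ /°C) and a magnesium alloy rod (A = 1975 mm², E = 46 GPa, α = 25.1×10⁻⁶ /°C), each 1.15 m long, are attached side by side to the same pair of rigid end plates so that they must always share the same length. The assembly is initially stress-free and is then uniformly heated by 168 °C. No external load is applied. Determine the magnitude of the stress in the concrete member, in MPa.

σ ≈ 50.4 MPa (tensile)

Equilibrium of a rigid end plate with no external load gives equal and opposite internal forces ±P in the two members. Since α_{magnesium alloy} > α_{concrete}, heating drives the magnesium alloy into compression and the concrete into tension.
Equating the net (thermal + elastic) strains gives |α₁ − α₂|·ΔT = P·[1/(A₁E₁) + 1/(A₂E₂)].
|α₁ − α₂|·ΔT = 13.1×10⁻⁶ × 168 = 0.002201.
1/(A₁E₁) + 1/(A₂E₂) = 1/(1125×32×10³) + 1/(1975×46×10³) = 3.878×10⁻⁸ N⁻¹.
P = 0.002201 / 3.878×10⁻⁸ = 56740 N = 56.74 kN.
σ_{concrete} = P/A₁ = 56740/1125 = 50.44 MPa, tensile.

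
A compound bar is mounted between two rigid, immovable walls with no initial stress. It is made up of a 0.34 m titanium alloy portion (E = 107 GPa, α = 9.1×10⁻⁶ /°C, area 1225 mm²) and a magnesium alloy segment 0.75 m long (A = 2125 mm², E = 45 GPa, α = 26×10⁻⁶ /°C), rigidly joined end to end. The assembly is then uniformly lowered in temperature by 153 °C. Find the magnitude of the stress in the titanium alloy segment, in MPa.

If the supports were absent, the total length change would be Σ αᵢΔT Lᵢ = 9.1×10⁻⁶×153×340 + 26×10⁻⁶×153×750 = 3.457 mm.
Since the ends are fixed, an axial force P builds up, equal in every segment, with P · Σ Lᵢ/(AᵢEᵢ) = δ_free.
Σ Lᵢ/(AᵢEᵢ) = 340/(1225×107×10³) + 750/(2125×45×10³) = 1.044×10⁻⁵ mm/N.
So P = 3.457 / 1.044×10⁻⁵ = 331.2 kN, tensile.
σ_{titanium alloy} = P / A = 331200 / 1225 = 270.4 MPa.

σ ≈ 270 MPa (tensile)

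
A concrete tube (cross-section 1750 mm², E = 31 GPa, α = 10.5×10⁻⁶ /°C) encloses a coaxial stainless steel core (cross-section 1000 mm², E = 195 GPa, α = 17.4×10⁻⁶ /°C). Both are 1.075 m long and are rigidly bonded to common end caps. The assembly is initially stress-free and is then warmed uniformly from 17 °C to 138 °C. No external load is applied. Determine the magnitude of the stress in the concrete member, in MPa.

Equilibrium of a rigid end plate with no external load gives equal and opposite internal forces ±P in the two members. Since α_{stainless steel} > α_{concrete}, heating drives the stainless steel into compression and the concrete into tension.
Setting the final lengths equal and cancelling L: (α₁ − α₂)ΔT = P/(A₁E₁) + P/(A₂E₂).
|α₁ − α₂|·ΔT = 6.9×10⁻⁶ × 121 = 0.0008349.
1/(A₁E₁) + 1/(A₂E₂) = 1/(1750×31×10³) + 1/(1000×195×10³) = 2.356×10⁻⁸ N⁻¹.
So P = 0.0008349 / 2.356×10⁻⁸ = 35.44 kN.
σ_{concrete} = P/A₁ = 35440/1750 = 20.25 MPa, tensile.

σ ≈ 20.2 MPa (tensile)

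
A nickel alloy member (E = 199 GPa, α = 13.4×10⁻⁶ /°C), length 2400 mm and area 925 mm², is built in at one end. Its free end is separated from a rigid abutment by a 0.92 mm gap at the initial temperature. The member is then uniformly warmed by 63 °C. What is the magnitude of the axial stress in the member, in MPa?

If the wall were absent the member would grow by αΔT L = 13.4×10⁻⁶ × 63 × 2400 = 2.026 mm.
The gap closes (δ_free > 0.92 mm) and the wall then resists a further 2.026 − 0.92 = 1.106 mm of expansion.
So σ = E(δ_free − g)/L = 199×10³ × 1.106/2400 = 91.71 MPa.

σ ≈ 91.7 MPa (compressive)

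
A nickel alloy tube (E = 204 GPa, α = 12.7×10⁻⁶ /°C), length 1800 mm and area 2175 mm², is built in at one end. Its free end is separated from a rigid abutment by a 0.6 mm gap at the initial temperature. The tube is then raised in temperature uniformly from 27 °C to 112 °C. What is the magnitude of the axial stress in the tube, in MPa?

If the wall were absent the tube would grow by αΔT L = 12.7×10⁻⁶ × 85 × 1800 = 1.943 mm.
This exceeds the 0.6 mm gap, so the wall pushes back. The portion of expansion that must be recovered elastically is δ_free − gap = 1.943 − 0.6 = 1.343 mm.
Compatibility: PL/(AE) = 1.343 mm, so σ = P/A = E × (1.343/1800) = 152.2 MPa.

σ ≈ 152 MPa (compressive)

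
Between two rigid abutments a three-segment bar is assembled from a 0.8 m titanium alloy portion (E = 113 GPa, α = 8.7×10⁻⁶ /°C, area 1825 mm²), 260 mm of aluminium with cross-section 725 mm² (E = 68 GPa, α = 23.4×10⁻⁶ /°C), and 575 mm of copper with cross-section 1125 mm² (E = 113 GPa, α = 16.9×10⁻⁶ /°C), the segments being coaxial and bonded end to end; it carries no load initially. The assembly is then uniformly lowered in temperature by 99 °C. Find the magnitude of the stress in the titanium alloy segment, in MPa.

Free thermal contraction of the whole bar: Σ αᵢΔT Lᵢ = 8.7×10⁻⁶×99×800 + 23.4×10⁻⁶×99×260 + 16.9×10⁻⁶×99×575 = 2.253 mm.
The walls prevent any net length change, so an axial force P (same in every segment) develops. Compatibility: P · Σ Lᵢ/(AᵢEᵢ) = δ_free.
Σ Lᵢ/(AᵢEᵢ) = 800/(1825×113×10³) + 260/(725×68×10³) + 575/(1125×113×10³) = 1.368×10⁻⁵ mm/N.
Hence P = δ_free / Σ(L/AE) = 2.253/1.368×10⁻⁵ = 164.8 kN (tensile).
σ_{titanium alloy} = P / A = 164800 / 1825 = 90.28 MPa.

σ ≈ 90.3 MPa (tensile)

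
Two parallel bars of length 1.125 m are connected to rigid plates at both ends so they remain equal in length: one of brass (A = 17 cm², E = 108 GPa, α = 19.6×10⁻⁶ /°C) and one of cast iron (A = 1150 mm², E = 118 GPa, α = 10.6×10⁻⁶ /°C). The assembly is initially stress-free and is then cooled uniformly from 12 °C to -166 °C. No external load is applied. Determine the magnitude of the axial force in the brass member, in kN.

P ≈ 125 kN (tensile in the brass)

The brass has the larger α, so on cooling it would change length more than the cast iron if both were free. The rigid plates force a common final length, so the brass is put into tension and the cast iron into compression, with equal and opposite forces P (no external load).
Compatibility of the two members (thermal + elastic change equal): (α₁ − α₂)ΔT = P·[1/(A₁E₁) + 1/(A₂E₂)].
|α₁ − α₂|·ΔT = 9×10⁻⁶ × 178 = 0.001602.
1/(A₁E₁) + 1/(A₂E₂) = 1/(1700×108×10³) + 1/(1150×118×10³) = 1.282×10⁻⁸ N⁻¹.
So P = 0.001602 / 1.282×10⁻⁸ = 125 kN.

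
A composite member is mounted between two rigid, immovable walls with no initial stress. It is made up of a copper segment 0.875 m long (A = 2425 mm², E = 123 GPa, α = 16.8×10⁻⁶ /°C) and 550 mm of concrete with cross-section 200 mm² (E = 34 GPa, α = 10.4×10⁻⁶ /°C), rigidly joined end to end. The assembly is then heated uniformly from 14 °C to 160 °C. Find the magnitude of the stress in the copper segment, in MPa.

Free thermal expansion of the whole bar: Σ αᵢΔT Lᵢ = 16.8×10⁻⁶×146×875 + 10.4×10⁻⁶×146×550 = 2.981 mm.
The walls prevent any net length change, so an axial force P (same in every segment) develops. Compatibility: P · Σ Lᵢ/(AᵢEᵢ) = δ_free.
The series flexibility is Σ Lᵢ/(AᵢEᵢ) = 875/(2425×123×10³) + 550/(200×34×10³) = 8.382×10⁻⁵ mm/N.
Hence P = δ_free / Σ(L/AE) = 2.981/8.382×10⁻⁵ = 35.57 kN (compressive).
σ_{copper} = P / A = 35570 / 2425 = 14.67 MPa.

σ ≈ 14.7 MPa (compressive)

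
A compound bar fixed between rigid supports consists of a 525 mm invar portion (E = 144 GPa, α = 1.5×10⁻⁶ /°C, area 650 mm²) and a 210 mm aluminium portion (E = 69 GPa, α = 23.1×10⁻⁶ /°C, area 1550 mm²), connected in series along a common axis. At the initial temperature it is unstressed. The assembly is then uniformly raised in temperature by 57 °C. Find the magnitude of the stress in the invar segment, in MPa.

σ ≈ 65.3 MPa (compressive)

With the walls removed the bar would change length by δ_free = Σ αᵢΔT Lᵢ = 1.5×10⁻⁶×57×525 + 23.1×10⁻⁶×57×210 = 0.3214 mm.
The rigid supports impose zero overall length change; the single axial force P common to all segments must satisfy P Σ Lᵢ/(AᵢEᵢ) = δ_free.
Σ Lᵢ/(AᵢEᵢ) = 525/(650×144×10³) + 210/(1550×69×10³) = 7.573×10⁻⁶ mm/N.
So P = 0.3214 / 7.573×10⁻⁶ = 42.44 kN, compressive.
σ_{invar} = P / A = 42440 / 650 = 65.3 MPa.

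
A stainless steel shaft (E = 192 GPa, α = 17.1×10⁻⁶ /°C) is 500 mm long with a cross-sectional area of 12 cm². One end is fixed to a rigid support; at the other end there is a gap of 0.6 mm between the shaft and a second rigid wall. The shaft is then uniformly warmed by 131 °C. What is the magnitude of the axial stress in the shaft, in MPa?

σ ≈ 200 MPa (compressive)

Free thermal elongation = αΔT L = 17.1×10⁻⁶ × 131 × 500 = 1.12 mm.
The gap closes (δ_free > 0.6 mm) and the wall then resists a further 1.12 − 0.6 = 0.5201 mm of expansion.
Compatibility: PL/(AE) = 0.5201 mm, so σ = P/A = E × (0.5201/500) = 199.7 MPa.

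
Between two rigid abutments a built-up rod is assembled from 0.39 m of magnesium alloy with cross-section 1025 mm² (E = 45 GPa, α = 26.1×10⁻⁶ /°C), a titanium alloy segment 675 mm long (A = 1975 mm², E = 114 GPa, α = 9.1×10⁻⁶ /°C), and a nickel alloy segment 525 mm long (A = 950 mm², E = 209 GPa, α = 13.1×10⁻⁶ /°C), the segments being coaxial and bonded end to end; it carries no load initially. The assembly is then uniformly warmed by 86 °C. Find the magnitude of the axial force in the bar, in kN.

P ≈ 142 kN (compressive)

If the supports were absent, the total length change would be Σ αᵢΔT Lᵢ = 26.1×10⁻⁶×86×390 + 9.1×10⁻⁶×86×675 + 13.1×10⁻⁶×86×525 = 1.995 mm.
Since the ends are fixed, an axial force P builds up, equal in every segment, with P · Σ Lᵢ/(AᵢEᵢ) = δ_free.
Σ Lᵢ/(AᵢEᵢ) = 390/(1025×45×10³) + 675/(1975×114×10³) + 525/(950×209×10³) = 1.41×10⁻⁵ mm/N.
Hence P = δ_free / Σ(L/AE) = 1.995/1.41×10⁻⁵ = 141.5 kN (compressive).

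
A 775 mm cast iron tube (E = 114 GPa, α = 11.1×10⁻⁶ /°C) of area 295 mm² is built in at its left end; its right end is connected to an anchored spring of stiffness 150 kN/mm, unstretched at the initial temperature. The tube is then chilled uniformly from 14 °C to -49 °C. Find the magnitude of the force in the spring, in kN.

P ≈ 18.2 kN

The unrestrained thermal change is αΔT L = 11.1×10⁻⁶ × 63 × 775 = 0.542 mm.
With a force P in the spring, the elastic change of the tube is PL/(AE) and that of the spring is P/k; compatibility requires their sum to equal δ_free.
So P = δ_free / [L/(AE) + 1/k] = 0.542 / [ 775/(295×114×10³) + 1/(150×10³) ].
P = 0.542 / 2.971×10⁻⁵ = 18240 N.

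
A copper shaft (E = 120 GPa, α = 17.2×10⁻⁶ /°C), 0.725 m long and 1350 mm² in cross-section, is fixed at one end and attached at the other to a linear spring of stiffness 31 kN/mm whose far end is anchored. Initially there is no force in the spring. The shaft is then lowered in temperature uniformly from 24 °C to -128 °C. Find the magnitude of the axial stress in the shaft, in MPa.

σ ≈ 38.2 MPa (tensile)

The unrestrained thermal change is αΔT L = 17.2×10⁻⁶ × 152 × 725 = 1.895 mm.
Let P be the tensile force in the spring. The shaft extends elastically by PL/(AE) and the spring stretches by P/k; together these equal δ_free.
So P = δ_free / [L/(AE) + 1/k] = 1.895 / [ 725/(1350×120×10³) + 1/(31×10³) ].
P = 1.895 / 3.673×10⁻⁵ = 51600 N.
σ = P/A = 51600/1350 = 38.22 MPa.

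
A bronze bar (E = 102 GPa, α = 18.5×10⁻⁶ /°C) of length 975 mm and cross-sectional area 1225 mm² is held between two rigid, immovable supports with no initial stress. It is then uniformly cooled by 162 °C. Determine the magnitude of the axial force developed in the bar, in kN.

P ≈ 374 kN (tensile)

With zero net strain, σ = E·αΔT = 102 GPa × 18.5×10⁻⁶ × 162 = 305.7 MPa.
Axial force P = σA = 305.7 × 1225 = 374500 N = 374.5 kN, tensile.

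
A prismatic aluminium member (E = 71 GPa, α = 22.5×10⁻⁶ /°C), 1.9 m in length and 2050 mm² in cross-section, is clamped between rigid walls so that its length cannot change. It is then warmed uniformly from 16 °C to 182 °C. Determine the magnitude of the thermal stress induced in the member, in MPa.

σ ≈ 265 MPa (compressive)

With length fixed, the mechanical strain must cancel the thermal strain αΔT = 22.5×10⁻⁶ × 166 = 3735×10⁻⁶.
σ = EαΔT = 71×10³ × 22.5×10⁻⁶ × 166 = 265.2 MPa (compressive; the member is trying to expand).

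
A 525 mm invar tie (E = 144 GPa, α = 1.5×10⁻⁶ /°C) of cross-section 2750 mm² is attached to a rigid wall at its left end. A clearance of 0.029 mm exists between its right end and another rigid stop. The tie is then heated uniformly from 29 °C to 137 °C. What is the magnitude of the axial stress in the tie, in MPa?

Unrestrained expansion: δ_free = αΔT L = 1.5×10⁻⁶ × 108 × 525 = 0.08505 mm.
The gap closes (δ_free > 0.029 mm) and the wall then resists a further 0.08505 − 0.029 = 0.05605 mm of expansion.
Compatibility: PL/(AE) = 0.05605 mm, so σ = P/A = E × (0.05605/525) = 15.37 MPa.

σ ≈ 15.4 MPa (compressive)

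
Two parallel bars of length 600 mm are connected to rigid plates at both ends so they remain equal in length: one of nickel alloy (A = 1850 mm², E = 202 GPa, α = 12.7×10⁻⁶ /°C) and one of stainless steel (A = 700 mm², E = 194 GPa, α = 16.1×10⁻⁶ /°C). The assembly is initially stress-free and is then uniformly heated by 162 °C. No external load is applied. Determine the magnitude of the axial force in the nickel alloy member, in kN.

Both members must finish at the same length. With the larger α, the stainless steel tends to over-expand; the plates restrain it, putting the stainless steel in compression and the nickel alloy in tension. With no external load the two internal forces are equal and opposite, magnitude P.
Setting the final lengths equal and cancelling L: (α₁ − α₂)ΔT = P/(A₁E₁) + P/(A₂E₂).
|α₁ − α₂|·ΔT = 3.4×10⁻⁶ × 162 = 0.0005508.
1/(A₁E₁) + 1/(A₂E₂) = 1/(1850×202×10³) + 1/(700×194×10³) = 1.004×10⁻⁸ N⁻¹.
So P = 0.0005508 / 1.004×10⁻⁸ = 54.86 kN.

P ≈ 54.9 kN (tensile in the nickel alloy)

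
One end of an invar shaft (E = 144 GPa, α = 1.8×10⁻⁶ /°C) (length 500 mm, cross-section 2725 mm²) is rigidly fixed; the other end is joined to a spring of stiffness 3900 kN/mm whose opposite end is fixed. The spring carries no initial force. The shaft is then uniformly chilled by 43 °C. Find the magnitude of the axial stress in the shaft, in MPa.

σ ≈ 9.28 MPa (tensile)

If the spring were absent the shaft would shorten by αΔT L = 1.8×10⁻⁶ × 43 × 500 = 0.0387 mm.
Let P be the tensile force in the spring. The shaft extends elastically by PL/(AE) and the spring stretches by P/k; together these equal δ_free.
So P = δ_free / [L/(AE) + 1/k] = 0.0387 / [ 500/(2725×144×10³) + 1/(3900×10³) ].
P = 0.0387 / 1.531×10⁻⁶ = 25280 N.
σ = P/A = 25280/2725 = 9.278 MPa.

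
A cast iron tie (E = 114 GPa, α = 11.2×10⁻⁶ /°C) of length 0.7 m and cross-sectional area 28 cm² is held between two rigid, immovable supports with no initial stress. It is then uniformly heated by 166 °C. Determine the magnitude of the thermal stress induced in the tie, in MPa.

With length fixed, the mechanical strain must cancel the thermal strain αΔT = 11.2×10⁻⁶ × 166 = 1859.2×10⁻⁶.
Hence σ = E·αΔT = 114×10³ × 1859.2×10⁻⁶ = 211.9 MPa, compressive.

σ ≈ 212 MPa (compressive)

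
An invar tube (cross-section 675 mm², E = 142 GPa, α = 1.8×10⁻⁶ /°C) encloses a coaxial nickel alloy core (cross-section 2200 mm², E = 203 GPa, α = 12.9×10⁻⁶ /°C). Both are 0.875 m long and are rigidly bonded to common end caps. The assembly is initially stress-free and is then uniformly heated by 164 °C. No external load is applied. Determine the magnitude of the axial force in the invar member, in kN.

P ≈ 144 kN (tensile in the invar)

Equilibrium of a rigid end plate with no external load gives equal and opposite internal forces ±P in the two members. Since α_{nickel alloy} > α_{invar}, heating drives the nickel alloy into compression and the invar into tension.
Equating the net (thermal + elastic) strains gives |α₁ − α₂|·ΔT = P·[1/(A₁E₁) + 1/(A₂E₂)].
|α₁ − α₂|·ΔT = 11.1×10⁻⁶ × 164 = 0.00182.
1/(A₁E₁) + 1/(A₂E₂) = 1/(675×142×10³) + 1/(2200×203×10³) = 1.267×10⁻⁸ N⁻¹.
P = 0.00182 / 1.267×10⁻⁸ = 143700 N = 143.7 kN.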